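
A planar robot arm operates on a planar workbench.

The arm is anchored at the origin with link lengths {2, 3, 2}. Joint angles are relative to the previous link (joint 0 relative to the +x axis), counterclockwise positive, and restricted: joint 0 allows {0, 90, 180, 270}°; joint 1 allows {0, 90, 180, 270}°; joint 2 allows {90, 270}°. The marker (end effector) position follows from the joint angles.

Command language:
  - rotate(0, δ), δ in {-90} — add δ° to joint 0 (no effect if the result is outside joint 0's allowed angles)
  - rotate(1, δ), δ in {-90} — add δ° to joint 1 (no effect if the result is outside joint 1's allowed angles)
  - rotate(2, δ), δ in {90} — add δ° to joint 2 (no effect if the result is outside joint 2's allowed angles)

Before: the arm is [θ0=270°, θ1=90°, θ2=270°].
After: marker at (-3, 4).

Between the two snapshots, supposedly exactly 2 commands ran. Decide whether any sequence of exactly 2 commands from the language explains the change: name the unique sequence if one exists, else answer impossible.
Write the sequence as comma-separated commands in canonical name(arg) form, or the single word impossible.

from: [θ0=270°, θ1=90°, θ2=270°]
step 1 (rotate(0, -90)): [θ0=180°, θ1=90°, θ2=270°]
step 2 (rotate(0, -90)): [θ0=90°, θ1=90°, θ2=270°]
all 9 alternatives checked — unique.

rotate(0, -90), rotate(0, -90)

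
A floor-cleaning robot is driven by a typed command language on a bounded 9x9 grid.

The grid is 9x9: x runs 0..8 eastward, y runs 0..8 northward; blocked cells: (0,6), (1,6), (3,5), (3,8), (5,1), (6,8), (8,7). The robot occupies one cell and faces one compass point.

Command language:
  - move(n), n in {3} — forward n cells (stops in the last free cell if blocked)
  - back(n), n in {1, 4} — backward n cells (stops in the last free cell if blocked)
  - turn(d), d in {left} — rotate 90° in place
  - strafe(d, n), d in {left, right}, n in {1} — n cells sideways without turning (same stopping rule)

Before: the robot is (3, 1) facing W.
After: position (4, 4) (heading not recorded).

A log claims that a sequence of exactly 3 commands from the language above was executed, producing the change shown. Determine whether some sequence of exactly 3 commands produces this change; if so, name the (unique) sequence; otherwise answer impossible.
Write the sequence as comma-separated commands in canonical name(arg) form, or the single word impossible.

key: running strafe(left, 1) before turn(left) would end elsewhere — order is forced
from: (3, 1) facing W
t=1 turn(left) ⇒ (3, 1) facing S
t=2 back(4) ⇒ (3, 4) facing S
t=3 strafe(left, 1) ⇒ (4, 4) facing S
all 216 alternatives checked — unique.

turn(left), back(4), strafe(left, 1)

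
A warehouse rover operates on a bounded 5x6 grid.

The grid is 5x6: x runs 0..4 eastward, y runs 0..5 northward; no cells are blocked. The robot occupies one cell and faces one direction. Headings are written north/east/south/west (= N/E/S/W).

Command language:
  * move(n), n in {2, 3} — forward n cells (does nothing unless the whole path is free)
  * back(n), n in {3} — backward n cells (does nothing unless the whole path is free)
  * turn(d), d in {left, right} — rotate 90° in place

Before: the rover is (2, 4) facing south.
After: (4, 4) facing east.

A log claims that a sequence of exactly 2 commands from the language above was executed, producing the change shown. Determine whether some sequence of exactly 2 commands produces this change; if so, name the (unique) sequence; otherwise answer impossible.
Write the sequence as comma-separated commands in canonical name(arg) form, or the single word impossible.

key: order matters: swapping turn(left) and move(2) lands elsewhere
start: (2, 4) facing south
[1] after turn(left): (2, 4) facing east
[2] after move(2): (4, 4) facing east
no other 2-command option fits: unique.

turn(left), move(2)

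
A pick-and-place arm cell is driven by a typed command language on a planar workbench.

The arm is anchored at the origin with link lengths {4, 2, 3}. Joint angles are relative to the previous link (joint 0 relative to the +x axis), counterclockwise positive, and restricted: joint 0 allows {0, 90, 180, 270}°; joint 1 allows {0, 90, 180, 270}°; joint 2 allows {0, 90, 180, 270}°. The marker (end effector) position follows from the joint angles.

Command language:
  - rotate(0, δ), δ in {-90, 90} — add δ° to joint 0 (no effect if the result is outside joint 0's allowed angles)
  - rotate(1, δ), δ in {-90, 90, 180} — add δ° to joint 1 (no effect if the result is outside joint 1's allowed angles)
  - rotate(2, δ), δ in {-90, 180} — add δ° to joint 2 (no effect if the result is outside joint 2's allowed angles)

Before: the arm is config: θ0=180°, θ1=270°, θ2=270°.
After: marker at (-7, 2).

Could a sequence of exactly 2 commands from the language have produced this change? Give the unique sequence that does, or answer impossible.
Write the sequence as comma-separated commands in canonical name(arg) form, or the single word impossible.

rotate(2, -90), rotate(2, -90)

begin: config: θ0=180°, θ1=270°, θ2=270°
step 1 (rotate(2, -90)): config: θ0=180°, θ1=270°, θ2=180°
step 2 (rotate(2, -90)): config: θ0=180°, θ1=270°, θ2=90°
all 49 alternatives checked — unique.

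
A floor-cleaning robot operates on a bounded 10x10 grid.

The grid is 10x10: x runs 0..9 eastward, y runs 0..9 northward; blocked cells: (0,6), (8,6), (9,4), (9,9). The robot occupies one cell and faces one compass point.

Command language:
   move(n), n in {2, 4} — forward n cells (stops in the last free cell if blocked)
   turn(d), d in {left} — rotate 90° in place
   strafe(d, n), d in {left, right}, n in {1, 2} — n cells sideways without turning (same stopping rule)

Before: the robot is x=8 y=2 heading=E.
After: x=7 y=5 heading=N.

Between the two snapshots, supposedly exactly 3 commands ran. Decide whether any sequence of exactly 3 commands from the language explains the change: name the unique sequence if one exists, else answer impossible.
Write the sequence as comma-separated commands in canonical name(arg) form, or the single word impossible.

turn(left), move(4), strafe(left, 1)

key: move(4) is stopped early by the blocked cell at (8,6)
start: x=8 y=2 heading=E
step 1 (turn(left)): x=8 y=2 heading=N
step 2 (move(4)): x=8 y=5 heading=N
step 3 (strafe(left, 1)): x=7 y=5 heading=N
no other 3-command option fits: unique.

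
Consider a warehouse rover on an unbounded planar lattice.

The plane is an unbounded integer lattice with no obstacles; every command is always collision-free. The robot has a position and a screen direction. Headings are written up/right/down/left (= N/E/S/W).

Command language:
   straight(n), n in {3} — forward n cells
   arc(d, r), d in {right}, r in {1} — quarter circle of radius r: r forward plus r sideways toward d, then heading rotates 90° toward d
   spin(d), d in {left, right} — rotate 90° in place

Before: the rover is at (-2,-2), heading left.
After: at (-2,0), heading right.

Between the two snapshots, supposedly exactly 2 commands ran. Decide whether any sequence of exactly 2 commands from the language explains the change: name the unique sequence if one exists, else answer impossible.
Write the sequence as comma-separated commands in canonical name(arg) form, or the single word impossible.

arc(right, 1), arc(right, 1)

key: position moved to (-2,0) AND the heading swung to E — translation plus rotation needed
t0: at (-2,-2), heading left
1. arc(right, 1) → at (-3,-1), heading up
2. arc(right, 1) → at (-2,0), heading right
all 16 alternatives checked — unique.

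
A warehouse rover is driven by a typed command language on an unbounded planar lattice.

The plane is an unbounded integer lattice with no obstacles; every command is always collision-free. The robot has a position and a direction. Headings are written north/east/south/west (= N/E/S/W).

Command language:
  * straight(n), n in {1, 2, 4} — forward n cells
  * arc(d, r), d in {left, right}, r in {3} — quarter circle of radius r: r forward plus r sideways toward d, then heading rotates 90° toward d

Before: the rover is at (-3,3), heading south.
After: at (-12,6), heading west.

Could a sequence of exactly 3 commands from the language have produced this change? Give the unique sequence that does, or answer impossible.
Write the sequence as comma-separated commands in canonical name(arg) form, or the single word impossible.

key: cell and facing (now W) both changed — the 3 commands mix motion and turning
start: at (-3,3), heading south
t=1 arc(right, 3) ⇒ at (-6,0), heading west
t=2 arc(right, 3) ⇒ at (-9,3), heading north
t=3 arc(left, 3) ⇒ at (-12,6), heading west
no other 3-command option fits: unique.

arc(right, 3), arc(right, 3), arc(left, 3)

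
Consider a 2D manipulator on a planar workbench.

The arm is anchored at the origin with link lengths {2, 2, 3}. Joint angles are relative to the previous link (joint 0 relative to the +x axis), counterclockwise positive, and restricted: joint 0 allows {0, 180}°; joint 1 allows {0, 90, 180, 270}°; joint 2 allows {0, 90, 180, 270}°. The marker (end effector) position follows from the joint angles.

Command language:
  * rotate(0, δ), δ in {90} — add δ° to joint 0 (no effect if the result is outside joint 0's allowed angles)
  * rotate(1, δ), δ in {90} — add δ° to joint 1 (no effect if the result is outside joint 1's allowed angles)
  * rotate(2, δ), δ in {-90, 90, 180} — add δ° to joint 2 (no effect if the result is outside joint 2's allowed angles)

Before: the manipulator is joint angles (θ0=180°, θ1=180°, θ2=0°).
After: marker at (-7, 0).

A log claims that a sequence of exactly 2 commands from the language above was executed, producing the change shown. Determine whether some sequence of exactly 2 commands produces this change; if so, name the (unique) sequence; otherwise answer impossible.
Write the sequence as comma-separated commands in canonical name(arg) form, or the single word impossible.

from: joint angles (θ0=180°, θ1=180°, θ2=0°)
step 1 (rotate(1, 90)): joint angles (θ0=180°, θ1=270°, θ2=0°)
step 2 (rotate(1, 90)): joint angles (θ0=180°, θ1=0°, θ2=0°)
no other 2-command option fits: unique.

rotate(1, 90), rotate(1, 90)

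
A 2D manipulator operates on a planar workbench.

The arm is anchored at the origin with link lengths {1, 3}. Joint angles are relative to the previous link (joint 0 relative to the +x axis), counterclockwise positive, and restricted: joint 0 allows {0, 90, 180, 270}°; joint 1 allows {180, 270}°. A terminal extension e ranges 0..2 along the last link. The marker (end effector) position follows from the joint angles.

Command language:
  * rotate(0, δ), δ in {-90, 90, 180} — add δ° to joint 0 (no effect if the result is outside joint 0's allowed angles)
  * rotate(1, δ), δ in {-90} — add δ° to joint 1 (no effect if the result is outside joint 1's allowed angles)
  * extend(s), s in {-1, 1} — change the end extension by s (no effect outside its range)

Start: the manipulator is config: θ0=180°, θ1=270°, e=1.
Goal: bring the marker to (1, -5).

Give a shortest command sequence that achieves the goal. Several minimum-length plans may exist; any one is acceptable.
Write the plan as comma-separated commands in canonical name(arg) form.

begin: config: θ0=180°, θ1=270°, e=1
t=1 rotate(0, 180) ⇒ config: θ0=0°, θ1=270°, e=1
t=2 extend(1) ⇒ config: θ0=0°, θ1=270°, e=2
shorter routes all fall short; 2 is best.

rotate(0, 180), extend(1)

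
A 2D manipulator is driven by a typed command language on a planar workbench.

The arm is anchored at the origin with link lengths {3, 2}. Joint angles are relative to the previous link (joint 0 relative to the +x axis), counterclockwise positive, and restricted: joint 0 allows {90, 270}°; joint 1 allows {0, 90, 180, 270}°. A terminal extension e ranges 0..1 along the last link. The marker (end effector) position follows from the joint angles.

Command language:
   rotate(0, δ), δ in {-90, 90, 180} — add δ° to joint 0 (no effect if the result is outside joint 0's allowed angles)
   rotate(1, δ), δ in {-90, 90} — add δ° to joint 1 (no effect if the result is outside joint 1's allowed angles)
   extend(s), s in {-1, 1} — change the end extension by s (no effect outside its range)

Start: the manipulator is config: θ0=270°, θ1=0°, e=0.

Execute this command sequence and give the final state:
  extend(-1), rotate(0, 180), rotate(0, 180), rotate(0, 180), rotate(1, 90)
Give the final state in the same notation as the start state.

config: θ0=90°, θ1=90°, e=0

t0: config: θ0=270°, θ1=0°, e=0
1. extend(-1) → config: θ0=270°, θ1=0°, e=0
2. rotate(0, 180) → config: θ0=90°, θ1=0°, e=0
3. rotate(0, 180) → config: θ0=270°, θ1=0°, e=0
4. rotate(0, 180) → config: θ0=90°, θ1=0°, e=0
5. rotate(1, 90) → config: θ0=90°, θ1=90°, e=0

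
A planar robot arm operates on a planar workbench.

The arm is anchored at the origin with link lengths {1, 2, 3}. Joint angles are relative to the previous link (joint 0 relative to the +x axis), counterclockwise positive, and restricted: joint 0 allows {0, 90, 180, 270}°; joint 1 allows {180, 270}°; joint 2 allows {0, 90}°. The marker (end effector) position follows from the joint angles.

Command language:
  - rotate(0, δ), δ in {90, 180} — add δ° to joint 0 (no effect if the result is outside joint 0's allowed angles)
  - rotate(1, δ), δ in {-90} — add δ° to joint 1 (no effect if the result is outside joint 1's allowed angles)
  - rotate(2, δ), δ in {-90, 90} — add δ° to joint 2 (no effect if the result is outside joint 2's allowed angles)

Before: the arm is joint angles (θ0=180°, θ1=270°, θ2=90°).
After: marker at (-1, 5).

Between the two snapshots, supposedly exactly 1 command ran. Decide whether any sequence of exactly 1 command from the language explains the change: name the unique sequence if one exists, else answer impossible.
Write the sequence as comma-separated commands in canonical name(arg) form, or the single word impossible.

start: joint angles (θ0=180°, θ1=270°, θ2=90°)
t=1 rotate(2, -90) ⇒ joint angles (θ0=180°, θ1=270°, θ2=0°)
no other 1-command option fits: unique.

rotate(2, -90)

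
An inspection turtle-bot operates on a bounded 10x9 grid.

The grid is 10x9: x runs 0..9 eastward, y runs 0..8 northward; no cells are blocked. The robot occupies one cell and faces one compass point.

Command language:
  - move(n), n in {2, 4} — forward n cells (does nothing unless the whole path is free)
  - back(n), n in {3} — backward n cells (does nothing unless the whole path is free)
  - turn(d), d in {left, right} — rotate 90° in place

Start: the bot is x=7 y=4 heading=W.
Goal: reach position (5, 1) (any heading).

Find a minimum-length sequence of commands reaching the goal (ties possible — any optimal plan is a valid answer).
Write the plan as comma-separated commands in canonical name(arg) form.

t0: x=7 y=4 heading=W
[1] after move(2): x=5 y=4 heading=W
[2] after turn(right): x=5 y=4 heading=N
[3] after back(3): x=5 y=1 heading=N
minimal: 3 command(s), checked below 3.

move(2), turn(right), back(3)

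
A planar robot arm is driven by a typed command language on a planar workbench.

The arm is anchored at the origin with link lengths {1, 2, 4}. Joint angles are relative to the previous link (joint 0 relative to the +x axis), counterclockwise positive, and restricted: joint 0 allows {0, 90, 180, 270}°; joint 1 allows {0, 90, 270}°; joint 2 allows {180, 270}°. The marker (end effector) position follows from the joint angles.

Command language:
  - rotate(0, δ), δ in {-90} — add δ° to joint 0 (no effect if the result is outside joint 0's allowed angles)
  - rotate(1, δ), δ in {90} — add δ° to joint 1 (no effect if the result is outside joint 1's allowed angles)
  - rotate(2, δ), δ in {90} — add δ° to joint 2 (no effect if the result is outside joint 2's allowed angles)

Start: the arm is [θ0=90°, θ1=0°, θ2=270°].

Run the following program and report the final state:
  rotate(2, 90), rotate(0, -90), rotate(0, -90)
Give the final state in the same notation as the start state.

from: [θ0=90°, θ1=0°, θ2=270°]
step 1 (rotate(2, 90)): [θ0=90°, θ1=0°, θ2=270°]
step 2 (rotate(0, -90)): [θ0=0°, θ1=0°, θ2=270°]
step 3 (rotate(0, -90)): [θ0=270°, θ1=0°, θ2=270°]

[θ0=270°, θ1=0°, θ2=270°]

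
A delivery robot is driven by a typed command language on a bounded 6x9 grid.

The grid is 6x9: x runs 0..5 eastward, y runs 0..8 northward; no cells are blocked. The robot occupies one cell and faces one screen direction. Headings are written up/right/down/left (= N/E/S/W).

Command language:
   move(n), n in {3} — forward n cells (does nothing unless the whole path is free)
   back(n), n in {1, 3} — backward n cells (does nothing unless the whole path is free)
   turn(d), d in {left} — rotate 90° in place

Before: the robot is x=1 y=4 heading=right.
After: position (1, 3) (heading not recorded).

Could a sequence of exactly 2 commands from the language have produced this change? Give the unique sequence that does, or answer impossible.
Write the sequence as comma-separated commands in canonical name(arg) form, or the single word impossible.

key: order matters: swapping turn(left) and back(1) lands elsewhere
from: x=1 y=4 heading=right
[1] after turn(left): x=1 y=4 heading=up
[2] after back(1): x=1 y=3 heading=up
all 16 alternatives checked — unique.

turn(left), back(1)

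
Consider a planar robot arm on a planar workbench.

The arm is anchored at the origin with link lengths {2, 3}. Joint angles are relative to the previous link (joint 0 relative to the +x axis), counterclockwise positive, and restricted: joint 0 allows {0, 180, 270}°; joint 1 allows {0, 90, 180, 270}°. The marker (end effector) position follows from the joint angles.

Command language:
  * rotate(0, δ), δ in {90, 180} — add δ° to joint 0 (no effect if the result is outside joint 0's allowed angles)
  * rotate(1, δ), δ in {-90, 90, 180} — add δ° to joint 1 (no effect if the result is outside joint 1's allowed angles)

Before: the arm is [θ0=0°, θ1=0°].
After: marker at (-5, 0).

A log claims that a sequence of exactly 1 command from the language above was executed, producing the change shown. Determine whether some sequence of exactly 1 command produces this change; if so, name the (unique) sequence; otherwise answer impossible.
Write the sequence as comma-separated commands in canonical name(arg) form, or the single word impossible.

rotate(0, 180)

t0: [θ0=0°, θ1=0°]
1. rotate(0, 180) → [θ0=180°, θ1=0°]
uniquely the one of 5 1-step routes that fits.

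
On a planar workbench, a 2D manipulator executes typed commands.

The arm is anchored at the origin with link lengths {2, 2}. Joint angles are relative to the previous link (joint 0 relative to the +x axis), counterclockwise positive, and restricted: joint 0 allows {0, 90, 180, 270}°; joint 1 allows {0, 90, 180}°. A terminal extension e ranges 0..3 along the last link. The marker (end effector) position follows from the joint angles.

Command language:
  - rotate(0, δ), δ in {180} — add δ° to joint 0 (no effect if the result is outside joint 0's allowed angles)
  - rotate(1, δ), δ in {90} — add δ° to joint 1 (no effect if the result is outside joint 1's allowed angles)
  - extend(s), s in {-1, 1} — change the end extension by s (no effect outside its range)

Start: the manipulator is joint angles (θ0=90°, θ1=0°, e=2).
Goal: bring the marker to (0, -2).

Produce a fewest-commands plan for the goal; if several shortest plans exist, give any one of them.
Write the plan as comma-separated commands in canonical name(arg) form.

rotate(1, 90), rotate(1, 90)

start: joint angles (θ0=90°, θ1=0°, e=2)
1. rotate(1, 90) → joint angles (θ0=90°, θ1=90°, e=2)
2. rotate(1, 90) → joint angles (θ0=90°, θ1=180°, e=2)
shorter routes all fall short; 2 is best.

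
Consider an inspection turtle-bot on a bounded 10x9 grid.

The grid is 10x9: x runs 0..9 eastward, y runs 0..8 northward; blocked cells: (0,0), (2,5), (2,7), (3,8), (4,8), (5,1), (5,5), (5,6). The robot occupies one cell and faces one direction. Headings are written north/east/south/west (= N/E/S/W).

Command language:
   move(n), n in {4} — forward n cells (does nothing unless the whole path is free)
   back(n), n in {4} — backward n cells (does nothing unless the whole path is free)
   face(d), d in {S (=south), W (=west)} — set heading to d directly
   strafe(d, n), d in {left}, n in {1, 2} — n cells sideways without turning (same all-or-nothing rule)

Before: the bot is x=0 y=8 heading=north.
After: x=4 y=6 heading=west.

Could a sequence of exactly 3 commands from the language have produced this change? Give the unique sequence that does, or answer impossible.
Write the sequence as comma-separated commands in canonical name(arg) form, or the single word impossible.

face(W), strafe(left, 2), back(4)

key: running back(4) before face(W) would end elsewhere — order is forced
from: x=0 y=8 heading=north
[1] after face(W): x=0 y=8 heading=west
[2] after strafe(left, 2): x=0 y=6 heading=west
[3] after back(4): x=4 y=6 heading=west
uniquely the one of 216 3-step routes that fits.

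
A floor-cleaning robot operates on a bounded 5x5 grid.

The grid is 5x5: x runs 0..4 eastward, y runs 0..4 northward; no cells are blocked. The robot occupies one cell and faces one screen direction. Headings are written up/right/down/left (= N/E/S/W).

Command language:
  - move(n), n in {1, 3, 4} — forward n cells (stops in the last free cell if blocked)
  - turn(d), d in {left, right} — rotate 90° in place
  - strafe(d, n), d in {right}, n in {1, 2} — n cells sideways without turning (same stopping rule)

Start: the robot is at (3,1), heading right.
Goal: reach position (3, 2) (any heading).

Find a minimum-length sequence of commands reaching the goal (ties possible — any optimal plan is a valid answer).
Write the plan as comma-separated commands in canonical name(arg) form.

start: at (3,1), heading right
[1] after turn(left): at (3,1), heading up
[2] after move(1): at (3,2), heading up
no 1-step plan works, so 2 is optimal.

turn(left), move(1)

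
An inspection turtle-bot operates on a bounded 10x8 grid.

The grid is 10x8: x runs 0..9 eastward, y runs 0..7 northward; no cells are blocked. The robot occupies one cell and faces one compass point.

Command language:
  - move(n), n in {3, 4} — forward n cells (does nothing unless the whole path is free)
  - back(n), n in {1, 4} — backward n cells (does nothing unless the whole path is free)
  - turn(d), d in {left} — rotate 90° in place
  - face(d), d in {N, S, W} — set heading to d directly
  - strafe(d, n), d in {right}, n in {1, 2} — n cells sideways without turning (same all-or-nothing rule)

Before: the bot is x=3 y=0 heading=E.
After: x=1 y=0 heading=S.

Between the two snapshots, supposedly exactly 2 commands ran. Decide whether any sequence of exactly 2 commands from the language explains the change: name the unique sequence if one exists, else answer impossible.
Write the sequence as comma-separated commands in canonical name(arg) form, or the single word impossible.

face(S), strafe(right, 2)

key: running strafe(right, 2) before face(S) would end elsewhere — order is forced
initial: x=3 y=0 heading=E
t=1 face(S) ⇒ x=3 y=0 heading=S
t=2 strafe(right, 2) ⇒ x=1 y=0 heading=S
uniquely the one of 100 2-step routes that fits.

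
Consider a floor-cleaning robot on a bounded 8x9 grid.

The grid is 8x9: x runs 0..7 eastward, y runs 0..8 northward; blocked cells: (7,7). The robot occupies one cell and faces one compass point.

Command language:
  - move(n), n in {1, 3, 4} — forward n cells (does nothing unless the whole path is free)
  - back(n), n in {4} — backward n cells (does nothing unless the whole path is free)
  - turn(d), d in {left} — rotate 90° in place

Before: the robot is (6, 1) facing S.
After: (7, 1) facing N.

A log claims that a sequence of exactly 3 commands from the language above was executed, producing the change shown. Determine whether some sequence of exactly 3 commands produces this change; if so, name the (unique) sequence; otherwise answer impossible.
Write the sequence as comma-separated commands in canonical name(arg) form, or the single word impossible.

turn(left), move(1), turn(left)

key: cell and facing (now N) both changed — the 3 commands mix motion and turning
start: (6, 1) facing S
t=1 turn(left) ⇒ (6, 1) facing E
t=2 move(1) ⇒ (7, 1) facing E
t=3 turn(left) ⇒ (7, 1) facing N
no rival 3-sequence matches.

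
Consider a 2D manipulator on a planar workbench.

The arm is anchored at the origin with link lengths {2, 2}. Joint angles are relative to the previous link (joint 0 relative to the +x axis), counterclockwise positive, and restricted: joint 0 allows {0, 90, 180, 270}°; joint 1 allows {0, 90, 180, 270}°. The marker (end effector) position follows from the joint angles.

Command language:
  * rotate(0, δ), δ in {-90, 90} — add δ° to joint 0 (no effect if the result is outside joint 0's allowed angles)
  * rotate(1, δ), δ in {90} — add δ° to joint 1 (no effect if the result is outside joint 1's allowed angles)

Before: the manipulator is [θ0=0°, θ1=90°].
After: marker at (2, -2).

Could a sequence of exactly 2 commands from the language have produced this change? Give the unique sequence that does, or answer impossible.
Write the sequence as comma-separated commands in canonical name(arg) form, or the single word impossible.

from: [θ0=0°, θ1=90°]
1. rotate(1, 90) → [θ0=0°, θ1=180°]
2. rotate(1, 90) → [θ0=0°, θ1=270°]
uniquely the one of 9 2-step routes that fits.

rotate(1, 90), rotate(1, 90)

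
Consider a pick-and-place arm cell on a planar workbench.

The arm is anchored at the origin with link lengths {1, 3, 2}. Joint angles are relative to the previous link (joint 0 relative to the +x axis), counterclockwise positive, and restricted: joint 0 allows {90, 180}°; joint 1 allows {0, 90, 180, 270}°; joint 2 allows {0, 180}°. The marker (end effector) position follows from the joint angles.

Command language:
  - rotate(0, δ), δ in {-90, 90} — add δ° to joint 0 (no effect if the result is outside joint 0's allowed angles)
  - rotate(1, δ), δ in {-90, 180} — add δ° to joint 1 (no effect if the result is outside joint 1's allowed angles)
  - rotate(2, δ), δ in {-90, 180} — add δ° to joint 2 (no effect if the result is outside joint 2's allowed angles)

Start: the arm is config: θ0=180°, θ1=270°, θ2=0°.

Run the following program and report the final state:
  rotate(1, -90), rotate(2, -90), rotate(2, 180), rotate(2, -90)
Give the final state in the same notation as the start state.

initial: config: θ0=180°, θ1=270°, θ2=0°
1. rotate(1, -90) → config: θ0=180°, θ1=180°, θ2=0°
2. rotate(2, -90) → config: θ0=180°, θ1=180°, θ2=0°
3. rotate(2, 180) → config: θ0=180°, θ1=180°, θ2=180°
4. rotate(2, -90) → config: θ0=180°, θ1=180°, θ2=180°

config: θ0=180°, θ1=180°, θ2=180°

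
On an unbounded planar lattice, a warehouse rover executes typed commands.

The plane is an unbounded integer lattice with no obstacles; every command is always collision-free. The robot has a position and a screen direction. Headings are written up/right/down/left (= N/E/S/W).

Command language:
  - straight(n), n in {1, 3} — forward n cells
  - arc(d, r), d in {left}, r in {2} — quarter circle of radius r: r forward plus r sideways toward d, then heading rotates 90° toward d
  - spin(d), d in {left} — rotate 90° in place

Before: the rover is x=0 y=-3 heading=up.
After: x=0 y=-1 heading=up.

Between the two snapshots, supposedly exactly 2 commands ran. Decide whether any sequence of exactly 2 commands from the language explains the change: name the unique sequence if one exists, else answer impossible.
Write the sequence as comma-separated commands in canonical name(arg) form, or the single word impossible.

key: still facing N at the end — nothing in the sequence rotates
from: x=0 y=-3 heading=up
[1] after straight(1): x=0 y=-2 heading=up
[2] after straight(1): x=0 y=-1 heading=up
no rival 2-sequence matches.

straight(1), straight(1)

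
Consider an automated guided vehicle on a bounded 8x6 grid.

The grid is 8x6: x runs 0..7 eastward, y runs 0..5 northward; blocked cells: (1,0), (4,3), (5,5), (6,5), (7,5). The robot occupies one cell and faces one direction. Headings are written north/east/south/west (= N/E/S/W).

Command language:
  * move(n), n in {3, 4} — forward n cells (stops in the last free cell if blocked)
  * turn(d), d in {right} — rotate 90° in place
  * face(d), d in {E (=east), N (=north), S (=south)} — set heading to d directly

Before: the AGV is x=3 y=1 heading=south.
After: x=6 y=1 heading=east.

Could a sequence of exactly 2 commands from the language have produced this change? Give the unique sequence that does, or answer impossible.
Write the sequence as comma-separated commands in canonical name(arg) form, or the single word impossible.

face(E), move(3)

key: order matters: swapping face(E) and move(3) lands elsewhere
start: x=3 y=1 heading=south
step 1 (face(E)): x=3 y=1 heading=east
step 2 (move(3)): x=6 y=1 heading=east
uniquely the one of 36 2-step routes that fits.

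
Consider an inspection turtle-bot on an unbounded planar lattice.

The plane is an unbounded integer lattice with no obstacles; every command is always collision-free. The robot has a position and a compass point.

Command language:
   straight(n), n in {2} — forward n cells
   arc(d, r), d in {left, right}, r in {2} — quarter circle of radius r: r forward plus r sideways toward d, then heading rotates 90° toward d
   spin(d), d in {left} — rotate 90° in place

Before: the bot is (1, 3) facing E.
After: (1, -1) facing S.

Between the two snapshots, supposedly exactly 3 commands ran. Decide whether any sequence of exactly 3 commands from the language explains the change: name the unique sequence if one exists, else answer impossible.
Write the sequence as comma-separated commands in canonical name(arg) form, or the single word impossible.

key: running spin(left) before arc(right, 2) would end elsewhere — order is forced
t0: (1, 3) facing E
step 1 (arc(right, 2)): (3, 1) facing S
step 2 (arc(right, 2)): (1, -1) facing W
step 3 (spin(left)): (1, -1) facing S
no rival 3-sequence matches.

arc(right, 2), arc(right, 2), spin(left)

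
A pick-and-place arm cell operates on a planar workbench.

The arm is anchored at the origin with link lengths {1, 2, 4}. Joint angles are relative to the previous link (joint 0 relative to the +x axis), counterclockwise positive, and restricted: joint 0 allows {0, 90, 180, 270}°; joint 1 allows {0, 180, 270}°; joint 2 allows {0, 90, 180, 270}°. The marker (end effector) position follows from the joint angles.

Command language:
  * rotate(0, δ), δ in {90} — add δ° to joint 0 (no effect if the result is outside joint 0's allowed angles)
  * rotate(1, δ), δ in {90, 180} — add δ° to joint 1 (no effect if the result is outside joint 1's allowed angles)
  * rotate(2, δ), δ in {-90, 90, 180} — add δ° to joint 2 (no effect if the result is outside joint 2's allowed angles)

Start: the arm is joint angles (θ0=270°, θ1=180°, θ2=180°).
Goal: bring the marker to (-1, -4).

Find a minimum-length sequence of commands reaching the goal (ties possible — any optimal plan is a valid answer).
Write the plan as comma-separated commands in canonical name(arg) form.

rotate(0, 90), rotate(2, -90)

t0: joint angles (θ0=270°, θ1=180°, θ2=180°)
1. rotate(0, 90) → joint angles (θ0=0°, θ1=180°, θ2=180°)
2. rotate(2, -90) → joint angles (θ0=0°, θ1=180°, θ2=90°)
nothing shorter than 2 reaches the goal.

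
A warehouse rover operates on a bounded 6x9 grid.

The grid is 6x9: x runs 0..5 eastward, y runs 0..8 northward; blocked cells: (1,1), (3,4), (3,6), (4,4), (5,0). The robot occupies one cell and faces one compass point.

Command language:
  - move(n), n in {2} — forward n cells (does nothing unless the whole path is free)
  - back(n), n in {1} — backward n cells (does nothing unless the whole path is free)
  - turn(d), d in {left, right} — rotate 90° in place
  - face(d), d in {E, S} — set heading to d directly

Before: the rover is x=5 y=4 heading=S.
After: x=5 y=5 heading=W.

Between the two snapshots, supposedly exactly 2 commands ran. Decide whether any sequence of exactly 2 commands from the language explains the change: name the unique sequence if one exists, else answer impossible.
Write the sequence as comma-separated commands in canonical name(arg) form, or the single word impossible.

back(1), turn(right)

key: position moved to (5,5) AND the heading swung to W — translation plus rotation needed
start: x=5 y=4 heading=S
[1] after back(1): x=5 y=5 heading=S
[2] after turn(right): x=5 y=5 heading=W
no rival 2-sequence matches.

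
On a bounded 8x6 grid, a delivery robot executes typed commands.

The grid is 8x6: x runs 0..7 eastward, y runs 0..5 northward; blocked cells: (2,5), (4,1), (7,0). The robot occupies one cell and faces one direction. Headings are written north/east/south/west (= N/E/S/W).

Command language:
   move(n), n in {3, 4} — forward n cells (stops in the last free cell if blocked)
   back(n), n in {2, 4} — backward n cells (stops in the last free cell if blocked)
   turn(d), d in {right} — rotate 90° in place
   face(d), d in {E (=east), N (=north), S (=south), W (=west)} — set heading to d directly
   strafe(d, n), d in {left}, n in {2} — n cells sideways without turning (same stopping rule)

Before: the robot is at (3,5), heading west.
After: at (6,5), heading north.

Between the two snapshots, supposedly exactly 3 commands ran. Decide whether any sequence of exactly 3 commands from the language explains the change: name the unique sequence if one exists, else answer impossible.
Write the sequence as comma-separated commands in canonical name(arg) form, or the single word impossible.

face(E), move(3), face(N)

key: running face(N) before face(E) would end elsewhere — order is forced
begin: at (3,5), heading west
step 1 (face(E)): at (3,5), heading east
step 2 (move(3)): at (6,5), heading east
step 3 (face(N)): at (6,5), heading north
uniquely the one of 1000 3-step routes that fits.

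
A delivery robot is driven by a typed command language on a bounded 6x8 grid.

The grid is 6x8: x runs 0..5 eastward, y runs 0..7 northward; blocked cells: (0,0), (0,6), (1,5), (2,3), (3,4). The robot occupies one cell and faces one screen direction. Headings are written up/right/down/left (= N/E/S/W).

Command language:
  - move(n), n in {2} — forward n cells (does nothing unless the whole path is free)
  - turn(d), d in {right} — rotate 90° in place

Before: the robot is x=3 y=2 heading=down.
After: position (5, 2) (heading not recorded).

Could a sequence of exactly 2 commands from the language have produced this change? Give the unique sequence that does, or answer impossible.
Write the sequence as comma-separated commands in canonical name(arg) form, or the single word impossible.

impossible

checked all 2-command options: none fits.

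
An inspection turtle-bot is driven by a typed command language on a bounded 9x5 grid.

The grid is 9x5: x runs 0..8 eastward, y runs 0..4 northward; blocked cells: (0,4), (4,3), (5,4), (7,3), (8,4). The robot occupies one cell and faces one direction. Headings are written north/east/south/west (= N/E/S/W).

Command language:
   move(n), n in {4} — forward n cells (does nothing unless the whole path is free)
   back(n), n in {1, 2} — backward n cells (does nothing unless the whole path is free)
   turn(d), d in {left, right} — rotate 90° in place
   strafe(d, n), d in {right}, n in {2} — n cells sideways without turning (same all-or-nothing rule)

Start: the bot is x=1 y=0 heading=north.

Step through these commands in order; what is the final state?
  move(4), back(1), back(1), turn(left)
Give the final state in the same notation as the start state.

x=1 y=2 heading=west

t0: x=1 y=0 heading=north
1. move(4) → x=1 y=4 heading=north
2. back(1) → x=1 y=3 heading=north
3. back(1) → x=1 y=2 heading=north
4. turn(left) → x=1 y=2 heading=west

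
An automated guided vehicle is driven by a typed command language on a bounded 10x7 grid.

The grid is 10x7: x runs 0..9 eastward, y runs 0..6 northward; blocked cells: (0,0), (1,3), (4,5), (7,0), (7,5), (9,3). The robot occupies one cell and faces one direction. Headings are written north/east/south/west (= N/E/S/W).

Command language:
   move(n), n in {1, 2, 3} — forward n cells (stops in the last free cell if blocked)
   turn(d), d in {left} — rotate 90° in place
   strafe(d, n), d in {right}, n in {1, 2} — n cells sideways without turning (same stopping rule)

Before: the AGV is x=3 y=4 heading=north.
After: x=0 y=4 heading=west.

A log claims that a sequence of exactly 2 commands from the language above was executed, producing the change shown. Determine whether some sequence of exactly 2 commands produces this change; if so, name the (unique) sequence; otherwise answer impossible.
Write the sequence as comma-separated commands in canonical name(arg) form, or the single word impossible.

turn(left), move(3)

key: cell and facing (now W) both changed — the 2 commands mix motion and turning
from: x=3 y=4 heading=north
[1] after turn(left): x=3 y=4 heading=west
[2] after move(3): x=0 y=4 heading=west
no other 2-command option fits: unique.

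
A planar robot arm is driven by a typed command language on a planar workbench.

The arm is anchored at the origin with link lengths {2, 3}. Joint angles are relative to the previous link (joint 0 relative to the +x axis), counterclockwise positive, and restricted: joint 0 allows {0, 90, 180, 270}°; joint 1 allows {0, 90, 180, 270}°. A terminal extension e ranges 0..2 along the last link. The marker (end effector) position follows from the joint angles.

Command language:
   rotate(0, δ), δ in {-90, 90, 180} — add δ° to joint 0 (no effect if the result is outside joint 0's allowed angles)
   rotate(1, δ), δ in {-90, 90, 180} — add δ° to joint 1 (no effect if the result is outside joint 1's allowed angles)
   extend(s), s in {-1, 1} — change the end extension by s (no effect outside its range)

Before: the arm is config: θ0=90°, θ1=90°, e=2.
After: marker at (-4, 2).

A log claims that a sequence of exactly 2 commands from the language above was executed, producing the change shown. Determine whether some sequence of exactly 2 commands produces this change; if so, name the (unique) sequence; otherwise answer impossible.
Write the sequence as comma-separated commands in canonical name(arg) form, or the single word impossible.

key: running extend(-1) before extend(1) would end elsewhere — order is forced
start: config: θ0=90°, θ1=90°, e=2
1. extend(1) → config: θ0=90°, θ1=90°, e=2
2. extend(-1) → config: θ0=90°, θ1=90°, e=1
no other 2-command option fits: unique.

extend(1), extend(-1)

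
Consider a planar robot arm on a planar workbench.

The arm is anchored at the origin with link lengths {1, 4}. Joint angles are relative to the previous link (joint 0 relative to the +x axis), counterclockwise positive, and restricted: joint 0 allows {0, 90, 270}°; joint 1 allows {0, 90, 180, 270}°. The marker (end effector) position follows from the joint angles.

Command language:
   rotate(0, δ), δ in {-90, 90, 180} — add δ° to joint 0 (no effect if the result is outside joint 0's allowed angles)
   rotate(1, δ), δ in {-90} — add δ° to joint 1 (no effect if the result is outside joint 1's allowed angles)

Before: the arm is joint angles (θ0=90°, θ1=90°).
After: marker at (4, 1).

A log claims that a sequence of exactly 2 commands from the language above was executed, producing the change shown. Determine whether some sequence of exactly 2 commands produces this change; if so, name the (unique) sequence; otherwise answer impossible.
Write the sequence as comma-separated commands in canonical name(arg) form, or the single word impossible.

rotate(1, -90), rotate(1, -90)

from: joint angles (θ0=90°, θ1=90°)
1. rotate(1, -90) → joint angles (θ0=90°, θ1=0°)
2. rotate(1, -90) → joint angles (θ0=90°, θ1=270°)
uniquely the one of 16 2-step routes that fits.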